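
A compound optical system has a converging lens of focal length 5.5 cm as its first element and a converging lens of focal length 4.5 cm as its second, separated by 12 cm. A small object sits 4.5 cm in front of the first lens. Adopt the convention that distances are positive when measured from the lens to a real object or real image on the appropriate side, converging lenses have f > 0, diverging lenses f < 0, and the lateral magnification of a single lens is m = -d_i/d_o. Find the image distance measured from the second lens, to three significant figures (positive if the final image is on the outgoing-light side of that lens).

5.13 cm

First lens: d_i1 = 1/(1/5.5 - 1/4.5) = -24.750 cm.
The intermediate image is virtual, 24.750 cm to the left of lens 1, so d_o2 = L - d_i1 = 12 - (-24.750) = 36.750 cm.
Second lens: d_i2 = 1/(1/4.5 - 1/(36.750)) = 5.128 cm.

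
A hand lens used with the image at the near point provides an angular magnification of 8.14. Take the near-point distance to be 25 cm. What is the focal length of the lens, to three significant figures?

For the image at the near point, M = 1 + D/f.
f = D/(M - 1) = 25/(8.14 - 1) = 3.501 cm.

3.50 cm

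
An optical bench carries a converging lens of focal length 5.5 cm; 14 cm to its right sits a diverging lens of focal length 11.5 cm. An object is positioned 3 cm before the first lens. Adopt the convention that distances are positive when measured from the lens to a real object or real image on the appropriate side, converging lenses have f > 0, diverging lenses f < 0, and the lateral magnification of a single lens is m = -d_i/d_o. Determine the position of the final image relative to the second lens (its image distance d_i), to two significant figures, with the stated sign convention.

First lens: d_i1 = 1/(1/5.5 - 1/3) = -6.600 cm.
The intermediate image is virtual, 6.600 cm to the left of lens 1, so d_o2 = L - d_i1 = 14 - (-6.600) = 20.600 cm.
Second lens: d_i2 = 1/(1/(-11.5) - 1/(20.600)) = -7.380 cm.

-7.4 cm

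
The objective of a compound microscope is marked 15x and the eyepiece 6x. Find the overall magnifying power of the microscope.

The overall magnification of a compound microscope is the product of the objective and eyepiece magnifications:
M = M_obj x M_eye = 15 x 6 = 90.

90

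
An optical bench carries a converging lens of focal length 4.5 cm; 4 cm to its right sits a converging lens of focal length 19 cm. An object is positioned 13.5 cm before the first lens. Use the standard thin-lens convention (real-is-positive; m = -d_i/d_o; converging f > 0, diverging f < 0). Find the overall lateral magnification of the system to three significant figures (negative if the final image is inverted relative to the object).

-0.437

Lens 1: 1/d_i1 = 1/f_1 - 1/d_o1 = 1/4.5 - 1/13.5 = 0.14815 cm^-1, so d_i1 = 6.750 cm.
m_1 = -(6.750)/13.5 = -0.5000.
Since 6.750 cm > 4 cm, the first image lies past the second lens and serves as a virtual object: d_o2 = L - d_i1 = -2.750 cm.
Lens 2: 1/d_i2 = 1/f_2 - 1/d_o2 = 1/19 - 1/(-2.750) = 0.41627 cm^-1, so d_i2 = 2.402 cm.
m_2 = -(2.402)/(-2.750) = 0.8736.
The system's lateral magnification is m_1 m_2 = (-0.5000)(0.8736) = -0.4368.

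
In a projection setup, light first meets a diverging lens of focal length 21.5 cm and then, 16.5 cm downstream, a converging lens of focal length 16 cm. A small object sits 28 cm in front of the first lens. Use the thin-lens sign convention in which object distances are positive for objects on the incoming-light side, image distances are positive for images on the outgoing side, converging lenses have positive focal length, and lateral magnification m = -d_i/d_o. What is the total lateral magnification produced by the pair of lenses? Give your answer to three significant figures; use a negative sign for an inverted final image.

-0.549

Applying the thin-lens equation to the first lens, 1/(-21.5) = 1/28 + 1/d_i1, which gives d_i1 = -12.162 cm.
Its lateral magnification is m_1 = -d_i1/d_o1 = -(-12.162)/28 = 0.4343.
The intermediate image is virtual, 12.162 cm to the left of lens 1, so d_o2 = L - d_i1 = 16.5 - (-12.162) = 28.662 cm.
Applying the thin-lens equation again with f_2 = 16 cm and d_o2 = 28.662 cm gives d_i2 = 36.219 cm.
m_2 = -(36.219)/(28.662) = -1.2637.
The system's lateral magnification is m_1 m_2 = (0.4343)(-1.2637) = -0.5489.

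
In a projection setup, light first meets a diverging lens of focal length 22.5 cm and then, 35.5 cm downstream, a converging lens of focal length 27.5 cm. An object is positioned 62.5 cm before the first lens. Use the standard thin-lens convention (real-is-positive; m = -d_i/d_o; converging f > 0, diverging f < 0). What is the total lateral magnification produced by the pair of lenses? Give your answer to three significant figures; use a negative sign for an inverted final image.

-0.297

Lens 1: 1/d_i1 = 1/f_1 - 1/d_o1 = 1/(-22.5) - 1/62.5 = -0.06044 cm^-1, so d_i1 = -16.544 cm.
m_1 = -(-16.544)/62.5 = 0.2647.
With d_i1 < 0 the first image is virtual and lies on the object side; the object distance for lens 2 is d_o2 = 35.5 - (-16.544) = 52.044 cm.
Lens 2: 1/d_i2 = 1/f_2 - 1/d_o2 = 1/27.5 - 1/(52.044) = 0.01715 cm^-1, so d_i2 = 58.312 cm.
m_2 = -(58.312)/(52.044) = -1.1204.
Total m = m_1 x m_2 = (0.2647)(-1.1204) = -0.2966.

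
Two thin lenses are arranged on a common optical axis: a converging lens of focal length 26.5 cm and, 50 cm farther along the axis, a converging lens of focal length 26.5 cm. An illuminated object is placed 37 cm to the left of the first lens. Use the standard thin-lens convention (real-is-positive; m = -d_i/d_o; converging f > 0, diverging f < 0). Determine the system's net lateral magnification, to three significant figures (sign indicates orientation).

-0.957

Lens 1: 1/d_i1 = 1/f_1 - 1/d_o1 = 1/26.5 - 1/37 = 0.01071 cm^-1, so d_i1 = 93.381 cm.
m_1 = -(93.381)/37 = -2.5238.
This image would form 93.381 cm past lens 1, i.e. 43.381 cm beyond lens 2, so it is a virtual object for lens 2: d_o2 = 50 - 93.381 = -43.381 cm.
Lens 2: 1/d_i2 = 1/f_2 - 1/d_o2 = 1/26.5 - 1/(-43.381) = 0.06079 cm^-1, so d_i2 = 16.451 cm.
m_2 = -(16.451)/(-43.381) = 0.3792.
Overall magnification: m = m_1 m_2 = -0.9571.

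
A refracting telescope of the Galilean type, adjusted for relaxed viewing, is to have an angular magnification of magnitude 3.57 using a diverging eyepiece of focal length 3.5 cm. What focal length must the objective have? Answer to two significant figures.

12 cm

|M| = f_obj/|f_eye|, so f_obj = |M| x |f_eye| = 3.57 x 3.5 = 12.495 cm.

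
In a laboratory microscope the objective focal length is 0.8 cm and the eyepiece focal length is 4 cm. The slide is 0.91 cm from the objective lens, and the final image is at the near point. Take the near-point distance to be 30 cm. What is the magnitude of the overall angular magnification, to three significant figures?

61.8

Objective: 1/d_i = 1/f_obj - 1/d_o = 1/0.8 - 1/0.91 = 0.15110 cm^-1, so d_i = 6.618 cm.
m_obj = -d_i/d_o = -6.618/0.91 = -7.273.
Eyepiece angular magnification (image at near point): M_eye = 1 + D/f_e = 1 + 30/4 = 8.500.
Overall M = m_obj x M_eye = (-7.273)(8.500) = -61.82.
|M| = 61.82.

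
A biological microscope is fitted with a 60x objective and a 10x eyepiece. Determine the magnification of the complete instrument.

600

The overall magnification of a compound microscope is the product of the objective and eyepiece magnifications:
M = M_obj x M_eye = 60 x 10 = 600.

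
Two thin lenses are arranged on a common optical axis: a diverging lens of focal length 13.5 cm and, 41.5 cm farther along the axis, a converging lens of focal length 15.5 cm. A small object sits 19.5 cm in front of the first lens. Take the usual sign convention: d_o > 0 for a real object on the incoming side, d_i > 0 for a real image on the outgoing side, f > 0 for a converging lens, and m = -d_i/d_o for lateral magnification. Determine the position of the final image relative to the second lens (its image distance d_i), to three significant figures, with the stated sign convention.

22.6 cm

Applying the thin-lens equation to the first lens, 1/(-13.5) = 1/19.5 + 1/d_i1, which gives d_i1 = -7.977 cm.
The intermediate image is virtual, 7.977 cm to the left of lens 1, so d_o2 = L - d_i1 = 41.5 - (-7.977) = 49.477 cm.
Applying the thin-lens equation again with f_2 = 15.5 cm and d_o2 = 49.477 cm gives d_i2 = 22.571 cm.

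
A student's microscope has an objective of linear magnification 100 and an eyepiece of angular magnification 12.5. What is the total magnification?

1250

The overall magnification of a compound microscope is the product of the objective and eyepiece magnifications:
M = M_obj x M_eye = 100 x 12.5 = 1250.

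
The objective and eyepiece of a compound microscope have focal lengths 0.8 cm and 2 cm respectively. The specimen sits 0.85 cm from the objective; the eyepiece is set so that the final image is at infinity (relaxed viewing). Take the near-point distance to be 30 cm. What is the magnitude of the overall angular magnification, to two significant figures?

240

Objective: 1/d_i = 1/f_obj - 1/d_o = 1/0.8 - 1/0.85 = 0.07353 cm^-1, so d_i = 13.600 cm.
m_obj = -d_i/d_o = -13.600/0.85 = -16.000.
Eyepiece angular magnification (image at infinity): M_eye = D/f_e = 30/2 = 15.000.
Overall M = m_obj x M_eye = (-16.000)(15.000) = -240.00.
|M| = 240.00.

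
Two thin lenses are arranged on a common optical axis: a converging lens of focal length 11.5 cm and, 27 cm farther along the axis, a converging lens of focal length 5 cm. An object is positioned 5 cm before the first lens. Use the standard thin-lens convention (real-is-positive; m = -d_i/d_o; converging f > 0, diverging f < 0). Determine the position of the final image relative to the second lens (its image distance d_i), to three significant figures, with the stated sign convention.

5.81 cm

Lens 1: 1/d_i1 = 1/f_1 - 1/d_o1 = 1/11.5 - 1/5 = -0.11304 cm^-1, so d_i1 = -8.846 cm.
With d_i1 < 0 the first image is virtual and lies on the object side; the object distance for lens 2 is d_o2 = 27 - (-8.846) = 35.846 cm.
Lens 2: 1/d_i2 = 1/f_2 - 1/d_o2 = 1/5 - 1/(35.846) = 0.17210 cm^-1, so d_i2 = 5.810 cm.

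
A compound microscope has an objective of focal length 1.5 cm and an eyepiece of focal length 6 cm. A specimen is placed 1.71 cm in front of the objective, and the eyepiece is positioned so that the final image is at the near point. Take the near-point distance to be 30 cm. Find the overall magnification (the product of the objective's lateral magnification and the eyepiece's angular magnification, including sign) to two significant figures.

-43

Objective: 1/d_i = 1/f_obj - 1/d_o = 1/1.5 - 1/1.71 = 0.08187 cm^-1, so d_i = 12.214 cm.
m_obj = -d_i/d_o = -12.214/1.71 = -7.143.
Eyepiece angular magnification (image at near point): M_eye = 1 + D/f_e = 1 + 30/6 = 6.000.
Overall M = m_obj x M_eye = (-7.143)(6.000) = -42.86.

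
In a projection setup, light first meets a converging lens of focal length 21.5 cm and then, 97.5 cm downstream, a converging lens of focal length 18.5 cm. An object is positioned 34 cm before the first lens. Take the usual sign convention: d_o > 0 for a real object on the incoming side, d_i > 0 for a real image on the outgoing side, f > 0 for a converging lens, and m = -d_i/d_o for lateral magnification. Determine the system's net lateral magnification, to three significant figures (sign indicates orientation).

1.55

Lens 1: 1/d_i1 = 1/f_1 - 1/d_o1 = 1/21.5 - 1/34 = 0.01710 cm^-1, so d_i1 = 58.480 cm.
m_1 = -(58.480)/34 = -1.7200.
That image sits 39.020 cm in front of the second lens, so d_o2 = 39.020 cm.
Lens 2: 1/d_i2 = 1/f_2 - 1/d_o2 = 1/18.5 - 1/(39.020) = 0.02843 cm^-1, so d_i2 = 35.179 cm.
m_2 = -(35.179)/(39.020) = -0.9016.
Total m = m_1 x m_2 = (-1.7200)(-0.9016) = 1.5507.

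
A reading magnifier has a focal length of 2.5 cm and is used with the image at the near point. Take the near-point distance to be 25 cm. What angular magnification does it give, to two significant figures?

M = 1 + D/f = 1 + 25/2.5 = 11.000.

11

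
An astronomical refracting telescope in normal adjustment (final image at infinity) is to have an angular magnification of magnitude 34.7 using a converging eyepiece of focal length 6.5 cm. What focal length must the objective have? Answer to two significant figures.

|M| = f_obj/|f_eye|, so f_obj = |M| x |f_eye| = 34.7 x 6.5 = 225.550 cm.

230 cm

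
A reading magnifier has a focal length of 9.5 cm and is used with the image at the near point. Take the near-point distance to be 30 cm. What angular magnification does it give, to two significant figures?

4.2

M = 1 + D/f = 1 + 30/9.5 = 4.158.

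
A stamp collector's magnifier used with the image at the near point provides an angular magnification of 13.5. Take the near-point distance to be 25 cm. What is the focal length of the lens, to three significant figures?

2.00 cm

For the image at the near point, M = 1 + D/f.
f = D/(M - 1) = 25/(13.5 - 1) = 2.000 cm.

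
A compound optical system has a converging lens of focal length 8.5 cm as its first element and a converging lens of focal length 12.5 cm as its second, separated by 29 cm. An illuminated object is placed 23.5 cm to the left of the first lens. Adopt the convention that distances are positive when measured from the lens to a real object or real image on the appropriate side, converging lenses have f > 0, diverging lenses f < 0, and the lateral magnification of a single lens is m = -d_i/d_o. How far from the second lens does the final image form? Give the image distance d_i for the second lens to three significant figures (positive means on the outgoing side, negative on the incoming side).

61.6 cm

Applying the thin-lens equation to the first lens, 1/8.5 = 1/23.5 + 1/d_i1, which gives d_i1 = 13.317 cm.
That image sits 15.683 cm in front of the second lens, so d_o2 = 15.683 cm.
Applying the thin-lens equation again with f_2 = 12.5 cm and d_o2 = 15.683 cm gives d_i2 = 61.584 cm.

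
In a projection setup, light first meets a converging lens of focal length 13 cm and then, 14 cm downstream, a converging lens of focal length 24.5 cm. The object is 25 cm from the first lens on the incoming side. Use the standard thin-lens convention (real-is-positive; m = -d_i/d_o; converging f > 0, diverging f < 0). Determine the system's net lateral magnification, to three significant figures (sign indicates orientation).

-0.706

Lens 1: 1/d_i1 = 1/f_1 - 1/d_o1 = 1/13 - 1/25 = 0.03692 cm^-1, so d_i1 = 27.083 cm.
m_1 = -(27.083)/25 = -1.0833.
This image would form 27.083 cm past lens 1, i.e. 13.083 cm beyond lens 2, so it is a virtual object for lens 2: d_o2 = 14 - 27.083 = -13.083 cm.
Lens 2: 1/d_i2 = 1/f_2 - 1/d_o2 = 1/24.5 - 1/(-13.083) = 0.11725 cm^-1, so d_i2 = 8.529 cm.
m_2 = -(8.529)/(-13.083) = 0.6519.
Overall magnification: m = m_1 m_2 = -0.7062.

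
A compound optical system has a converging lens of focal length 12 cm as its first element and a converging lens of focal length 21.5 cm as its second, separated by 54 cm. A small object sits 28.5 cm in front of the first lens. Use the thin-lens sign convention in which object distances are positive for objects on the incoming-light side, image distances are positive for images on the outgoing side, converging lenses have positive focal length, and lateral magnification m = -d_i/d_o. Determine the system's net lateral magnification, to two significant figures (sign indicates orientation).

1.3

Applying the thin-lens equation to the first lens, 1/12 = 1/28.5 + 1/d_i1, which gives d_i1 = 20.727 cm.
Its lateral magnification is m_1 = -d_i1/d_o1 = -(20.727)/28.5 = -0.7273.
The intermediate image is 20.727 cm to the right of lens 1, so d_o2 = L - d_i1 = 54 - 20.727 = 33.273 cm.
Applying the thin-lens equation again with f_2 = 21.5 cm and d_o2 = 33.273 cm gives d_i2 = 60.764 cm.
m_2 = -(60.764)/(33.273) = -1.8263.
The system's lateral magnification is m_1 m_2 = (-0.7273)(-1.8263) = 1.3282.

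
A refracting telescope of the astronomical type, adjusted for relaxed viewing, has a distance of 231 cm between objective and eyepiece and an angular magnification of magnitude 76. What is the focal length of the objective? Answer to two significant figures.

230 cm

In normal adjustment the tube length equals f_obj + f_eye and |M| = f_obj/f_eye.
So f_obj = 76 f_eye and 76 f_eye + f_eye = 231 cm, giving f_eye = 231/77 = 3.000 cm and f_obj = 228.000 cm.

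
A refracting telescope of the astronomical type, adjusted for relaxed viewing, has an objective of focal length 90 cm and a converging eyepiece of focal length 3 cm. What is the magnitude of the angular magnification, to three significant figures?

30.0

|M| = f_obj/|f_eye| = 90/3 = 30.000.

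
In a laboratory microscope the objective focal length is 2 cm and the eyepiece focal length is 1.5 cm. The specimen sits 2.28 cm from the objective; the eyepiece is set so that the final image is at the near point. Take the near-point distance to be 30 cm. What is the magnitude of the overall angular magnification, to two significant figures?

Objective: 1/d_i = 1/f_obj - 1/d_o = 1/2 - 1/2.28 = 0.06140 cm^-1, so d_i = 16.286 cm.
m_obj = -d_i/d_o = -16.286/2.28 = -7.143.
Eyepiece angular magnification (image at near point): M_eye = 1 + D/f_e = 1 + 30/1.5 = 21.000.
Overall M = m_obj x M_eye = (-7.143)(21.000) = -150.00.
|M| = 150.00.

150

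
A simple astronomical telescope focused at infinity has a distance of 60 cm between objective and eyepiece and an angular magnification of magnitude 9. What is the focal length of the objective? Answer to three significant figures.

54.0 cm

In normal adjustment the tube length equals f_obj + f_eye and |M| = f_obj/f_eye.
So f_obj = 9 f_eye and 9 f_eye + f_eye = 60 cm, giving f_eye = 60/10 = 6.000 cm and f_obj = 54.000 cm.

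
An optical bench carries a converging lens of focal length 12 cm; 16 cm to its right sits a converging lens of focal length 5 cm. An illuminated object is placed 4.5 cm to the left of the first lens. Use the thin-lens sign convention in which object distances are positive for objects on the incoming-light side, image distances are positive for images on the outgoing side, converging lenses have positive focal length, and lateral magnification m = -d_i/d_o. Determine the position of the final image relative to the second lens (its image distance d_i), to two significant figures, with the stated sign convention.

6.4 cm

First lens: d_i1 = 1/(1/12 - 1/4.5) = -7.200 cm.
The intermediate image is virtual, 7.200 cm to the left of lens 1, so d_o2 = L - d_i1 = 16 - (-7.200) = 23.200 cm.
Second lens: d_i2 = 1/(1/5 - 1/(23.200)) = 6.374 cm.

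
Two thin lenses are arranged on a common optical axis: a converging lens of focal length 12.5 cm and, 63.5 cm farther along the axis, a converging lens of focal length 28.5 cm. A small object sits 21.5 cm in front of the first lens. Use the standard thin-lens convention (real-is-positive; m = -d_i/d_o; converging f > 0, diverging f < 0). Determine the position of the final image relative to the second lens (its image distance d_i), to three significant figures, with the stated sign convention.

Lens 1: 1/d_i1 = 1/f_1 - 1/d_o1 = 1/12.5 - 1/21.5 = 0.03349 cm^-1, so d_i1 = 29.861 cm.
Object distance for lens 2: d_o2 = 63.5 - 29.861 = 33.639 cm.
Lens 2: 1/d_i2 = 1/f_2 - 1/d_o2 = 1/28.5 - 1/(33.639) = 0.00536 cm^-1, so d_i2 = 186.559 cm.

187 cm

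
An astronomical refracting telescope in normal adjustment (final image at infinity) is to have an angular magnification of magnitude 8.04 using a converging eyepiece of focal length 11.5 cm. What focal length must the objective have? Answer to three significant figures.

92.5 cm

|M| = f_obj/|f_eye|, so f_obj = |M| x |f_eye| = 8.04 x 11.5 = 92.460 cm.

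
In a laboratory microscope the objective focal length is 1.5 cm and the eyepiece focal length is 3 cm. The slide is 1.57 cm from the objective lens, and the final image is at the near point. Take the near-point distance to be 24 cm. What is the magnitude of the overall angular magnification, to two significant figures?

190

Objective: 1/d_i = 1/f_obj - 1/d_o = 1/1.5 - 1/1.57 = 0.02972 cm^-1, so d_i = 33.643 cm.
m_obj = -d_i/d_o = -33.643/1.57 = -21.429.
Eyepiece angular magnification (image at near point): M_eye = 1 + D/f_e = 1 + 24/3 = 9.000.
Overall M = m_obj x M_eye = (-21.429)(9.000) = -192.86.
|M| = 192.86.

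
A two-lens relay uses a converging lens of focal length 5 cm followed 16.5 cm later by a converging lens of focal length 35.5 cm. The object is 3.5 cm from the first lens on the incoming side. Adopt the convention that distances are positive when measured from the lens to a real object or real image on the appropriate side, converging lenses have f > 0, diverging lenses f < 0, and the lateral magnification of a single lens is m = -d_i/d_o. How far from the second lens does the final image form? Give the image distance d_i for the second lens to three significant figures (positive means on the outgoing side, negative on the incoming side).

First lens: d_i1 = 1/(1/5 - 1/3.5) = -11.667 cm.
The intermediate image is virtual, 11.667 cm to the left of lens 1, so d_o2 = L - d_i1 = 16.5 - (-11.667) = 28.167 cm.
Second lens: d_i2 = 1/(1/35.5 - 1/(28.167)) = -136.352 cm.

-136 cm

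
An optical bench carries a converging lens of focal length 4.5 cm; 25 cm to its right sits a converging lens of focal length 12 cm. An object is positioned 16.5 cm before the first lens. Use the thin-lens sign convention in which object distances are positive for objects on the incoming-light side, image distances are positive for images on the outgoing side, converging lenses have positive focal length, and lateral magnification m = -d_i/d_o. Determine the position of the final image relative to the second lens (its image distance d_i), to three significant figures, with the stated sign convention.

Lens 1: 1/d_i1 = 1/f_1 - 1/d_o1 = 1/4.5 - 1/16.5 = 0.16162 cm^-1, so d_i1 = 6.188 cm.
The intermediate image is 6.188 cm to the right of lens 1, so d_o2 = L - d_i1 = 25 - 6.188 = 18.812 cm.
Lens 2: 1/d_i2 = 1/f_2 - 1/d_o2 = 1/12 - 1/(18.812) = 0.03018 cm^-1, so d_i2 = 33.138 cm.

33.1 cm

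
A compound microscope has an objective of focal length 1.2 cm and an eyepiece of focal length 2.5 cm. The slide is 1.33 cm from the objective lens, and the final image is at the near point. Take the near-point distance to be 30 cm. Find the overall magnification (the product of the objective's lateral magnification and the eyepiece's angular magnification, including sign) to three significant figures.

-120

Objective: 1/d_i = 1/f_obj - 1/d_o = 1/1.2 - 1/1.33 = 0.08145 cm^-1, so d_i = 12.277 cm.
m_obj = -d_i/d_o = -12.277/1.33 = -9.231.
Eyepiece angular magnification (image at near point): M_eye = 1 + D/f_e = 1 + 30/2.5 = 13.000.
Overall M = m_obj x M_eye = (-9.231)(13.000) = -120.00.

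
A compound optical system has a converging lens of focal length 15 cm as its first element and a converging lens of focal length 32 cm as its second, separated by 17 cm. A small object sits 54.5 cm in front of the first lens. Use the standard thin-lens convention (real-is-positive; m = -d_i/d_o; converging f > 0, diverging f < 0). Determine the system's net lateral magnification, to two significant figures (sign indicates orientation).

-0.34

First lens: d_i1 = 1/(1/15 - 1/54.5) = 20.696 cm.
m_1 = -(20.696)/54.5 = -0.3797.
Since 20.696 cm > 17 cm, the first image lies past the second lens and serves as a virtual object: d_o2 = L - d_i1 = -3.696 cm.
Second lens: d_i2 = 1/(1/32 - 1/(-3.696)) = 3.313 cm.
m_2 = -(3.313)/(-3.696) = 0.8965.
The system's lateral magnification is m_1 m_2 = (-0.3797)(0.8965) = -0.3404.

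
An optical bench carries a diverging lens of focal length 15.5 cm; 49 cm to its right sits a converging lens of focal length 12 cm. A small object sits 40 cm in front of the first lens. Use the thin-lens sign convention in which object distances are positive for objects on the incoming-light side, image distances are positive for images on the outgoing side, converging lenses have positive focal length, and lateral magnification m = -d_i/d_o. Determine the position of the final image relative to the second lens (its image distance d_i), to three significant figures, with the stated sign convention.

Applying the thin-lens equation to the first lens, 1/(-15.5) = 1/40 + 1/d_i1, which gives d_i1 = -11.171 cm.
With d_i1 < 0 the first image is virtual and lies on the object side; the object distance for lens 2 is d_o2 = 49 - (-11.171) = 60.171 cm.
Applying the thin-lens equation again with f_2 = 12 cm and d_o2 = 60.171 cm gives d_i2 = 14.989 cm.

15.0 cm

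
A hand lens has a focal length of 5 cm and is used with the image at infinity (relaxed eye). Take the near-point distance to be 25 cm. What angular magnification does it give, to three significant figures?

M = D/f = 25/5 = 5.000.

5.00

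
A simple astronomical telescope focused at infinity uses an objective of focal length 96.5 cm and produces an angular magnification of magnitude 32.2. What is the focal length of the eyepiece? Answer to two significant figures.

3.0 cm

|M| = f_obj/f_eye, so f_eye = f_obj/|M| = 96.5/32.2 = 2.997 cm.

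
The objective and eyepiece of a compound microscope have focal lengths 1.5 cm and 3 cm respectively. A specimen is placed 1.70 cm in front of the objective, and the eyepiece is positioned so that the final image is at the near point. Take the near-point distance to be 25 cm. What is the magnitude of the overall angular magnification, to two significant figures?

70

Objective: 1/d_i = 1/f_obj - 1/d_o = 1/1.5 - 1/1.70 = 0.07843 cm^-1, so d_i = 12.750 cm.
m_obj = -d_i/d_o = -12.750/1.70 = -7.500.
Eyepiece angular magnification (image at near point): M_eye = 1 + D/f_e = 1 + 25/3 = 9.333.
Overall M = m_obj x M_eye = (-7.500)(9.333) = -70.00.
|M| = 70.00.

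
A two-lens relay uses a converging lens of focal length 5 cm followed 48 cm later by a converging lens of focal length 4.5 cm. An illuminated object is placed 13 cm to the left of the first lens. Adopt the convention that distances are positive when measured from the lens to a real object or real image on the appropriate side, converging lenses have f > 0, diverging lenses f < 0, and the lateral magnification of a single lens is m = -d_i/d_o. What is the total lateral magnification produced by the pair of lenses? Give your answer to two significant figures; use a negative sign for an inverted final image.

Applying the thin-lens equation to the first lens, 1/5 = 1/13 + 1/d_i1, which gives d_i1 = 8.125 cm.
Its lateral magnification is m_1 = -d_i1/d_o1 = -(8.125)/13 = -0.6250.
The intermediate image is 8.125 cm to the right of lens 1, so d_o2 = L - d_i1 = 48 - 8.125 = 39.875 cm.
Applying the thin-lens equation again with f_2 = 4.5 cm and d_o2 = 39.875 cm gives d_i2 = 5.072 cm.
m_2 = -(5.072)/(39.875) = -0.1272.
The system's lateral magnification is m_1 m_2 = (-0.6250)(-0.1272) = 0.0795.

0.080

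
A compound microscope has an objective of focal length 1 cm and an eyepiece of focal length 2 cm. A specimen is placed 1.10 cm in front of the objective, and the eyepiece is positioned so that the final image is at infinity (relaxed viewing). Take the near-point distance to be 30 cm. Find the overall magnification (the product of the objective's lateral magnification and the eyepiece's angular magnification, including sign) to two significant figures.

-150

Objective: 1/d_i = 1/f_obj - 1/d_o = 1/1 - 1/1.10 = 0.09091 cm^-1, so d_i = 11.000 cm.
m_obj = -d_i/d_o = -11.000/1.10 = -10.000.
Eyepiece angular magnification (image at infinity): M_eye = D/f_e = 30/2 = 15.000.
Overall M = m_obj x M_eye = (-10.000)(15.000) = -150.00.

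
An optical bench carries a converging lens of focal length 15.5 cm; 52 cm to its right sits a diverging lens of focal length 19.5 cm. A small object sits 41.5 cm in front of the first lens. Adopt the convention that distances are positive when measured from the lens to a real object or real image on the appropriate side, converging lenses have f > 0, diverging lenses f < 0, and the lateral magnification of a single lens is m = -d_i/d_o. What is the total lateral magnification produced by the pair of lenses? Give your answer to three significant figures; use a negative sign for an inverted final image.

Applying the thin-lens equation to the first lens, 1/15.5 = 1/41.5 + 1/d_i1, which gives d_i1 = 24.740 cm.
Its lateral magnification is m_1 = -d_i1/d_o1 = -(24.740)/41.5 = -0.5962.
The intermediate image is 24.740 cm to the right of lens 1, so d_o2 = L - d_i1 = 52 - 24.740 = 27.260 cm.
Applying the thin-lens equation again with f_2 = -19.5 cm and d_o2 = 27.260 cm gives d_i2 = -11.368 cm.
m_2 = -(-11.368)/(27.260) = 0.4170.
Total m = m_1 x m_2 = (-0.5962)(0.4170) = -0.2486.

-0.249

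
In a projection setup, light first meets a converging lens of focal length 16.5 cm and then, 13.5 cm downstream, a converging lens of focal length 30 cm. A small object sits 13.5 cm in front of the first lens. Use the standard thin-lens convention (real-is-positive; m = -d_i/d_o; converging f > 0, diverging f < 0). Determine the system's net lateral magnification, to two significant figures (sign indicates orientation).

Applying the thin-lens equation to the first lens, 1/16.5 = 1/13.5 + 1/d_i1, which gives d_i1 = -74.250 cm.
Its lateral magnification is m_1 = -d_i1/d_o1 = -(-74.250)/13.5 = 5.5000.
The intermediate image is virtual, 74.250 cm to the left of lens 1, so d_o2 = L - d_i1 = 13.5 - (-74.250) = 87.750 cm.
Applying the thin-lens equation again with f_2 = 30 cm and d_o2 = 87.750 cm gives d_i2 = 45.584 cm.
m_2 = -(45.584)/(87.750) = -0.5195.
Overall magnification: m = m_1 m_2 = -2.8571.

-2.9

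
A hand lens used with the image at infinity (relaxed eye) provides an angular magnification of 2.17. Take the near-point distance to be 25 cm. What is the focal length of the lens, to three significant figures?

11.5 cm

For the image at infinity, M = D/f.
f = D/M = 25/2.17 = 11.521 cm.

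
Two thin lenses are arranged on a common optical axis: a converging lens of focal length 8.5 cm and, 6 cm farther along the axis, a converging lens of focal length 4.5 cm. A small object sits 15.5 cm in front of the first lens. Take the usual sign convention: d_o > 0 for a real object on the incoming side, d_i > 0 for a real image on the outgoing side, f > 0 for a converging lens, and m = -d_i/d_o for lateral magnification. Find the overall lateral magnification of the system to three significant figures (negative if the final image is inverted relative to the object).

Applying the thin-lens equation to the first lens, 1/8.5 = 1/15.5 + 1/d_i1, which gives d_i1 = 18.821 cm.
Its lateral magnification is m_1 = -d_i1/d_o1 = -(18.821)/15.5 = -1.2143.
This image would form 18.821 cm past lens 1, i.e. 12.821 cm beyond lens 2, so it is a virtual object for lens 2: d_o2 = 6 - 18.821 = -12.821 cm.
Applying the thin-lens equation again with f_2 = 4.5 cm and d_o2 = -12.821 cm gives d_i2 = 3.331 cm.
m_2 = -(3.331)/(-12.821) = 0.2598.
Overall magnification: m = m_1 m_2 = -0.3155.

-0.315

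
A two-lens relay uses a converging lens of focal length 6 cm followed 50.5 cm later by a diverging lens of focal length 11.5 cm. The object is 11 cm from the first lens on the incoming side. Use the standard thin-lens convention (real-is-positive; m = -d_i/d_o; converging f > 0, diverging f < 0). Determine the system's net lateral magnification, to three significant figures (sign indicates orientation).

-0.283

Applying the thin-lens equation to the first lens, 1/6 = 1/11 + 1/d_i1, which gives d_i1 = 13.200 cm.
Its lateral magnification is m_1 = -d_i1/d_o1 = -(13.200)/11 = -1.2000.
That image sits 37.300 cm in front of the second lens, so d_o2 = 37.300 cm.
Applying the thin-lens equation again with f_2 = -11.5 cm and d_o2 = 37.300 cm gives d_i2 = -8.790 cm.
m_2 = -(-8.790)/(37.300) = 0.2357.
Overall magnification: m = m_1 m_2 = -0.2828.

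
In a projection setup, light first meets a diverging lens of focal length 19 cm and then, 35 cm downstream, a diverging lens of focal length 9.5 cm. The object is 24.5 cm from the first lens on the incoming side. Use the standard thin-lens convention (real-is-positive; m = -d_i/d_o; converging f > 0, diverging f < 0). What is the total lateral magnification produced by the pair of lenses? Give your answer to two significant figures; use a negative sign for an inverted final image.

Applying the thin-lens equation to the first lens, 1/(-19) = 1/24.5 + 1/d_i1, which gives d_i1 = -10.701 cm.
Its lateral magnification is m_1 = -d_i1/d_o1 = -(-10.701)/24.5 = 0.4368.
With d_i1 < 0 the first image is virtual and lies on the object side; the object distance for lens 2 is d_o2 = 35 - (-10.701) = 45.701 cm.
Applying the thin-lens equation again with f_2 = -9.5 cm and d_o2 = 45.701 cm gives d_i2 = -7.865 cm.
m_2 = -(-7.865)/(45.701) = 0.1721.
The system's lateral magnification is m_1 m_2 = (0.4368)(0.1721) = 0.0752.

0.075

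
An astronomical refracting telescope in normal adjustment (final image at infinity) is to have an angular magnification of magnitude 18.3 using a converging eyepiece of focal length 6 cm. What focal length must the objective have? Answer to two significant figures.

110 cm

|M| = f_obj/|f_eye|, so f_obj = |M| x |f_eye| = 18.3 x 6 = 109.800 cm.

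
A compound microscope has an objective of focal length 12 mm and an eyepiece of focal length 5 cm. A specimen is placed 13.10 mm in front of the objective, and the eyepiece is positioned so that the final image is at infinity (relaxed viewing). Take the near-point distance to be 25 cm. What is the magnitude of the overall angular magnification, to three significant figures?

Convert to cm: f_obj = 12 mm = 1.2 cm; d_o = 13.10 mm = 1.31 cm.
Objective: 1/d_i = 1/f_obj - 1/d_o = 1/1.2 - 1/1.31 = 0.06997 cm^-1, so d_i = 14.291 cm.
m_obj = -d_i/d_o = -14.291/1.31 = -10.909.
Eyepiece angular magnification (image at infinity): M_eye = D/f_e = 25/5 = 5.000.
Overall M = m_obj x M_eye = (-10.909)(5.000) = -54.55.
|M| = 54.55.

54.5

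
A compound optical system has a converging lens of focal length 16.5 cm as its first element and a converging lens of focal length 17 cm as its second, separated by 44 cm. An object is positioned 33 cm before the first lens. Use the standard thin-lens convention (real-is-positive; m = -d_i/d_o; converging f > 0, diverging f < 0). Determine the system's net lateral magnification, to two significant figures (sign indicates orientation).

-2.8

Lens 1: 1/d_i1 = 1/f_1 - 1/d_o1 = 1/16.5 - 1/33 = 0.03030 cm^-1, so d_i1 = 33.000 cm.
m_1 = -(33.000)/33 = -1.0000.
That image sits 11.000 cm in front of the second lens, so d_o2 = 11.000 cm.
Lens 2: 1/d_i2 = 1/f_2 - 1/d_o2 = 1/17 - 1/(11.000) = -0.03209 cm^-1, so d_i2 = -31.167 cm.
m_2 = -(-31.167)/(11.000) = 2.8333.
Overall magnification: m = m_1 m_2 = -2.8333.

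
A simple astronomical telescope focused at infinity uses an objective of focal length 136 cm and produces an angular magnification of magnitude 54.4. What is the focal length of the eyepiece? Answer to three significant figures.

|M| = f_obj/f_eye, so f_eye = f_obj/|M| = 136/54.4 = 2.500 cm.

2.50 cm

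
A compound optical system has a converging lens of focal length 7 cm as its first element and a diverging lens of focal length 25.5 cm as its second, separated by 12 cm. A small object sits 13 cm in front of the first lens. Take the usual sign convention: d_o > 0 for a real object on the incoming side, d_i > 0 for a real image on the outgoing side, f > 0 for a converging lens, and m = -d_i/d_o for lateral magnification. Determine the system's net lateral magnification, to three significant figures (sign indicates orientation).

First lens: d_i1 = 1/(1/7 - 1/13) = 15.167 cm.
m_1 = -(15.167)/13 = -1.1667.
This image would form 15.167 cm past lens 1, i.e. 3.167 cm beyond lens 2, so it is a virtual object for lens 2: d_o2 = 12 - 15.167 = -3.167 cm.
Second lens: d_i2 = 1/(1/(-25.5) - 1/(-3.167)) = 3.616 cm.
m_2 = -(3.616)/(-3.167) = 1.1418.
Overall magnification: m = m_1 m_2 = -1.3321.

-1.33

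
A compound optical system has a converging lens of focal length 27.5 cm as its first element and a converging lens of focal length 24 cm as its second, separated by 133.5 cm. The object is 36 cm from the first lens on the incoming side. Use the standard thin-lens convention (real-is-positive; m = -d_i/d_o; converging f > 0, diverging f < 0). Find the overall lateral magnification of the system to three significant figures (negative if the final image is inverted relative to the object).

Lens 1: 1/d_i1 = 1/f_1 - 1/d_o1 = 1/27.5 - 1/36 = 0.00859 cm^-1, so d_i1 = 116.471 cm.
m_1 = -(116.471)/36 = -3.2353.
Object distance for lens 2: d_o2 = 133.5 - 116.471 = 17.029 cm.
Lens 2: 1/d_i2 = 1/f_2 - 1/d_o2 = 1/24 - 1/(17.029) = -0.01706 cm^-1, so d_i2 = -58.633 cm.
m_2 = -(-58.633)/(17.029) = 3.4430.
Total m = m_1 x m_2 = (-3.2353)(3.4430) = -11.1392.

-11.1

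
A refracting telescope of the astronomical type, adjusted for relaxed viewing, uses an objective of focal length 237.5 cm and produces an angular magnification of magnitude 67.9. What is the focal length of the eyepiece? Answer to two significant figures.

|M| = f_obj/f_eye, so f_eye = f_obj/|M| = 237.5/67.9 = 3.498 cm.

3.5 cm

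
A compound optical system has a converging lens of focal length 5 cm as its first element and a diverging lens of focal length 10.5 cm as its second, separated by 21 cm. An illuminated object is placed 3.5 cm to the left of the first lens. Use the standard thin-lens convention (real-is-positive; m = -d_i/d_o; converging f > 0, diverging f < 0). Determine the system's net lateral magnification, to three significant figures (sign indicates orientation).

Lens 1: 1/d_i1 = 1/f_1 - 1/d_o1 = 1/5 - 1/3.5 = -0.08571 cm^-1, so d_i1 = -11.667 cm.
m_1 = -(-11.667)/3.5 = 3.3333.
With d_i1 < 0 the first image is virtual and lies on the object side; the object distance for lens 2 is d_o2 = 21 - (-11.667) = 32.667 cm.
Lens 2: 1/d_i2 = 1/f_2 - 1/d_o2 = 1/(-10.5) - 1/(32.667) = -0.12585 cm^-1, so d_i2 = -7.946 cm.
m_2 = -(-7.946)/(32.667) = 0.2432.
Overall magnification: m = m_1 m_2 = 0.8108.

0.811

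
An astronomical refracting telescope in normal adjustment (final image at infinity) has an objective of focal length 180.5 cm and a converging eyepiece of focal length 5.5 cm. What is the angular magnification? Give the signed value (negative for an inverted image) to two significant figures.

M = -f_obj/f_eye = -180.5/(5.5) = -32.818.

-33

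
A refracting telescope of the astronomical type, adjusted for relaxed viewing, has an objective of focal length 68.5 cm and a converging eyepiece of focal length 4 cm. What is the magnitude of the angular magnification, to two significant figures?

|M| = f_obj/|f_eye| = 68.5/4 = 17.125.

17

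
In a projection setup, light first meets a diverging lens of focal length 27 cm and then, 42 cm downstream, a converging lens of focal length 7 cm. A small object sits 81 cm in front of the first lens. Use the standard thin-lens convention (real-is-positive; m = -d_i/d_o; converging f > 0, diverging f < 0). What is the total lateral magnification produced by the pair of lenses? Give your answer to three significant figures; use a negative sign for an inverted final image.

-0.0317

Lens 1: 1/d_i1 = 1/f_1 - 1/d_o1 = 1/(-27) - 1/81 = -0.04938 cm^-1, so d_i1 = -20.250 cm.
m_1 = -(-20.250)/81 = 0.2500.
The intermediate image is virtual, 20.250 cm to the left of lens 1, so d_o2 = L - d_i1 = 42 - (-20.250) = 62.250 cm.
Lens 2: 1/d_i2 = 1/f_2 - 1/d_o2 = 1/7 - 1/(62.250) = 0.12679 cm^-1, so d_i2 = 7.887 cm.
m_2 = -(7.887)/(62.250) = -0.1267.
Total m = m_1 x m_2 = (0.2500)(-0.1267) = -0.0317.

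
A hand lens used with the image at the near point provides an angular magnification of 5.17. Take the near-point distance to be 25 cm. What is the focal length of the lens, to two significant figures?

For the image at the near point, M = 1 + D/f.
f = D/(M - 1) = 25/(5.17 - 1) = 5.995 cm.

6.0 cm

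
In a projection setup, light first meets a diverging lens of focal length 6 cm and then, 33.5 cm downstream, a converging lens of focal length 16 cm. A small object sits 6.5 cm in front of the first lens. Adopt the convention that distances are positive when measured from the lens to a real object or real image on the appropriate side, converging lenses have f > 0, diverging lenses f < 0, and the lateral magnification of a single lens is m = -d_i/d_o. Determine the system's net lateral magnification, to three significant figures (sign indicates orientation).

-0.372

First lens: d_i1 = 1/(1/(-6) - 1/6.5) = -3.120 cm.
m_1 = -(-3.120)/6.5 = 0.4800.
The intermediate image is virtual, 3.120 cm to the left of lens 1, so d_o2 = L - d_i1 = 33.5 - (-3.120) = 36.620 cm.
Second lens: d_i2 = 1/(1/16 - 1/(36.620)) = 28.415 cm.
m_2 = -(28.415)/(36.620) = -0.7759.
Total m = m_1 x m_2 = (0.4800)(-0.7759) = -0.3725.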